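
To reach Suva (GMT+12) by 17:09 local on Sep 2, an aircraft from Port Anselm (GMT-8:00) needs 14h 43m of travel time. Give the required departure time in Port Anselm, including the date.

06:26 on September 1

Target arrival in UTC: 17:09 − 12:00 = 05:09 on Sep 2.
Subtract 14 hours and 43 minutes → departure 14:26 UTC on Sep 1.
Port Anselm is UTC−8:00: 14:26 − 8:00 = 06:26 on Sep 1.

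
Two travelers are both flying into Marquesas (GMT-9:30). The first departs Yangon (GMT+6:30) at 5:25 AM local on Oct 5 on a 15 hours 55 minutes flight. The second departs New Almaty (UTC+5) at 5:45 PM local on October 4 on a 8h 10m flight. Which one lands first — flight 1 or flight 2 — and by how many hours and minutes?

Flight 1 in UTC: 5:25 AM − 6:30 = 10:55 PM on Oct 4.
+15 hours 55 minutes → arrive 2:50 PM UTC on Oct 5.
Flight 2 in UTC: 5:45 PM − 5:00 = 12:45 PM on Oct 4.
+8 hours and 10 minutes → arrive 8:55 PM UTC on Oct 4.
Flight 2 lands earlier by 17 hours 55 minutes.

the second, by 17 hours 55 minutes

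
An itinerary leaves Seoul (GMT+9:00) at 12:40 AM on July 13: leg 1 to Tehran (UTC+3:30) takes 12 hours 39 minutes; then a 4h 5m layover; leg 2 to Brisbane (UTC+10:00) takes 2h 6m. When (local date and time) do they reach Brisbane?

Convert departure to UTC: 12:40 AM − 9:00 = 3:40 PM UTC on Jul 12.
Add 12 hours 39 minutes leg 1 → 4:19 AM UTC (Jul 13).
Add 4 hours and 5 minutes layover in Tehran → 8:24 AM UTC.
Add 2 hours 6 minutes leg 2 → 10:30 AM UTC.
Brisbane is UTC+10:00, so local arrival = 10:30 AM + 10:00 = 8:30 PM on Jul 13.

8:30 PM on July 13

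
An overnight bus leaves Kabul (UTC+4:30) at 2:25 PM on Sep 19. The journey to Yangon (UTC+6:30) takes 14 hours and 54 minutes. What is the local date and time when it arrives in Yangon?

Convert departure to UTC: 2:25 PM − 4:30 = 9:55 AM UTC on Sep 19.
Add 14 hours and 54 minutes travel time → 12:49 AM UTC (Sep 20).
Yangon is UTC+6:30, so local arrival = 12:49 AM + 6:30 = 7:19 AM on Sep 20.

7:19 AM on September 20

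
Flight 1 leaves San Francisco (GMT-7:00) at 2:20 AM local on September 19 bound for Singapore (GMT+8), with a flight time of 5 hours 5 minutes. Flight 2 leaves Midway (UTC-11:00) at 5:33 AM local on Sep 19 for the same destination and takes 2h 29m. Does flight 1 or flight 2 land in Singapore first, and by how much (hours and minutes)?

Flight 1 in UTC: 2:20 AM + 7:00 = 9:20 AM on Sep 19.
+5 hours 5 minutes → arrive 2:25 PM UTC on Sep 19.
Flight 2 in UTC: 5:33 AM + 11:00 = 4:33 PM on Sep 19.
+2 hours 29 minutes → arrive 7:02 PM UTC on Sep 19.
Flight 1 lands earlier by 4 hours 37 minutes.

the first, by 4 hours 37 minutes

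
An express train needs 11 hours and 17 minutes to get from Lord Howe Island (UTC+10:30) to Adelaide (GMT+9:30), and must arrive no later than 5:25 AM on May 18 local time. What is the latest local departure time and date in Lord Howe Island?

Target arrival in UTC: 5:25 AM − 9:30 = 7:55 PM on May 17.
Subtract 11 hours and 17 minutes → departure 8:38 AM UTC on May 17.
Lord Howe Island is UTC+10:30: 8:38 AM + 10:30 = 7:08 PM on May 17.

7:08 PM on May 17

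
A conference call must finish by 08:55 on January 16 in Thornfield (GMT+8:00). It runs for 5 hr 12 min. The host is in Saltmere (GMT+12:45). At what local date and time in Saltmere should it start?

08:28 on January 16

Target end time in UTC: 08:55 − 8:00 = 00:55 on Jan 16.
Subtract 5 hours 12 minutes → start 19:43 UTC on Jan 15.
Saltmere is UTC+12:45: 19:43 + 12:45 = 08:28 on Jan 16.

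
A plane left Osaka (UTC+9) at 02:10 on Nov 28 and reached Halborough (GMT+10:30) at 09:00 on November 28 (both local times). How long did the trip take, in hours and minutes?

Departure in UTC: 02:10 − 9:00 = 17:10 on Nov 27.
Arrival in UTC: 09:00 − 10:30 = 22:30 on Nov 27.
Elapsed = 22:30 − 17:10 = 5 hours 20 minutes.

5 hours 20 minutes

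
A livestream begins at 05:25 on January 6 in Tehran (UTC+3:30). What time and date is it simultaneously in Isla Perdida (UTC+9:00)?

In UTC: 05:25 − 3:30 = 01:55 on Jan 6.
Isla Perdida is UTC+9:00: 01:55 + 9:00 = 10:55 on Jan 6.

10:55 on January 6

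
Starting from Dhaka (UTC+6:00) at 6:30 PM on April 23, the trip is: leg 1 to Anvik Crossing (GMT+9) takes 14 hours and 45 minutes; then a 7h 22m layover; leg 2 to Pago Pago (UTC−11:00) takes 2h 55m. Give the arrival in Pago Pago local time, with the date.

2:32 AM on Apr 24

Convert departure to UTC: 6:30 PM − 6:00 = 12:30 PM UTC on Apr 23.
Add 14 hours 45 minutes leg 1 → 3:15 AM UTC (Apr 24).
Add 7 hours 22 minutes layover in Anvik Crossing → 10:37 AM UTC.
Add 2 hours 55 minutes leg 2 → 1:32 PM UTC.
Pago Pago is UTC−11:00, so local arrival = 1:32 PM − 11:00 = 2:32 AM on Apr 24.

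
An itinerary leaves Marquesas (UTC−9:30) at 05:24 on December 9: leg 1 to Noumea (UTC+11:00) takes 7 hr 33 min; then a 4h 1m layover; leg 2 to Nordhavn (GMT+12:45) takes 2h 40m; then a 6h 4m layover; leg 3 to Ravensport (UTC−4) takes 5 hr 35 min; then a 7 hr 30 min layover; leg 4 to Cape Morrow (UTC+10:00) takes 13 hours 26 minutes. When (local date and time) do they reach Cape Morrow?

23:43 on December 11

Convert departure to UTC: 05:24 + 9:30 = 14:54 UTC on Dec 9.
Add 7 hours and 33 minutes leg 1 → 22:27 UTC.
Add 4 hours 1 minute layover in Noumea → 02:28 UTC (Dec 10).
Add 2 hours 40 minutes leg 2 → 05:08 UTC.
Add 6 hours and 4 minutes layover in Nordhavn → 11:12 UTC.
Add 5 hours 35 minutes leg 3 → 16:47 UTC.
Add 7 hours and 30 minutes layover in Ravensport → 00:17 UTC (Dec 11).
Add 13 hours 26 minutes leg 4 → 13:43 UTC.
Cape Morrow is UTC+10:00, so local arrival = 13:43 + 10:00 = 23:43 on Dec 11.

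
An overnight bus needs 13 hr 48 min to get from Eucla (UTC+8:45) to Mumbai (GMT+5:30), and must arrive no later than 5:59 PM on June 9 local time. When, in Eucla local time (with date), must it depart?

Target arrival in UTC: 5:59 PM − 5:30 = 12:29 PM on Jun 9.
Subtract 13 hours 48 minutes → departure 10:41 PM UTC on Jun 8.
Eucla is UTC+8:45: 10:41 PM + 8:45 = 7:26 AM on Jun 9.

7:26 AM on June 9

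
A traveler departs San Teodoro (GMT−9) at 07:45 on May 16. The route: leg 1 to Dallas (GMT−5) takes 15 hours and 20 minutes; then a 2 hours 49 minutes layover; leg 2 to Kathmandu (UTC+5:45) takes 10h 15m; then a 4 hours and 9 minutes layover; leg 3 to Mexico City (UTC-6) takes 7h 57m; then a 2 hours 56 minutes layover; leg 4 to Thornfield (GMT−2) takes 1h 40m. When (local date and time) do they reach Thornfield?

Convert departure to UTC: 07:45 + 9:00 = 16:45 UTC on May 16.
Add 15 hours and 20 minutes leg 1 → 08:05 UTC (May 17).
Add 2 hours and 49 minutes layover in Dallas → 10:54 UTC.
Add 10 hours 15 minutes leg 2 → 21:09 UTC.
Add 4 hours 9 minutes layover in Kathmandu → 01:18 UTC (May 18).
Add 7 hours and 57 minutes leg 3 → 09:15 UTC.
Add 2 hours 56 minutes layover in Mexico City → 12:11 UTC.
Add 1 hour 40 minutes leg 4 → 13:51 UTC.
Thornfield is UTC−2:00, so local arrival = 13:51 − 2:00 = 11:51 on May 18.

11:51 on May 18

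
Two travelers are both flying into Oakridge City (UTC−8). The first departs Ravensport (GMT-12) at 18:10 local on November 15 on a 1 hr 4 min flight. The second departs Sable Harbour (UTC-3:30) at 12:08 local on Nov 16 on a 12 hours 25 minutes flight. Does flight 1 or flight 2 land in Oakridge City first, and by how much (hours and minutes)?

the first, by 20 hours 49 minutes

Flight 1 in UTC: 18:10 + 12:00 = 06:10 on Nov 16.
+1 hour and 4 minutes → arrive 07:14 UTC on Nov 16.
Flight 2 in UTC: 12:08 + 3:30 = 15:38 on Nov 16.
+12 hours and 25 minutes → arrive 04:03 UTC on Nov 17.
Flight 1 lands earlier by 20 hours 49 minutes.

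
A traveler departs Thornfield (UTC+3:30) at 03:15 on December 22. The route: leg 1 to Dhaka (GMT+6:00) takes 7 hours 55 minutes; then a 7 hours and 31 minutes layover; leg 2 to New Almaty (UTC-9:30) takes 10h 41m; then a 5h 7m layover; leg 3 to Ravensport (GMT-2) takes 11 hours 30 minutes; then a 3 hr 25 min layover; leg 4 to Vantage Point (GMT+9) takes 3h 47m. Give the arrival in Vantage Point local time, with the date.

10:41 on Dec 24

Convert departure to UTC: 03:15 − 3:30 = 23:45 UTC on Dec 21.
Add 7 hours 55 minutes leg 1 → 07:40 UTC (Dec 22).
Add 7 hours and 31 minutes layover in Dhaka → 15:11 UTC.
Add 10 hours and 41 minutes leg 2 → 01:52 UTC (Dec 23).
Add 5 hours 7 minutes layover in New Almaty → 06:59 UTC.
Add 11 hours and 30 minutes leg 3 → 18:29 UTC.
Add 3 hours 25 minutes layover in Ravensport → 21:54 UTC.
Add 3 hours and 47 minutes leg 4 → 01:41 UTC (Dec 24).
Vantage Point is UTC+9:00, so local arrival = 01:41 + 9:00 = 10:41 on Dec 24.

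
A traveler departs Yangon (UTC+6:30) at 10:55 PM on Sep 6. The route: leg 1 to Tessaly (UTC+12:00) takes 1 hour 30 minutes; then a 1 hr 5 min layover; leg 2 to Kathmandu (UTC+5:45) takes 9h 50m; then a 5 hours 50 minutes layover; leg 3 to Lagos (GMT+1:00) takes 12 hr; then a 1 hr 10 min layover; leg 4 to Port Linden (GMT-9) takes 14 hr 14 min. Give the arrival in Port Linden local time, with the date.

Convert departure to UTC: 10:55 PM − 6:30 = 4:25 PM UTC on Sep 6.
Add 1 hour 30 minutes leg 1 → 5:55 PM UTC.
Add 1 hour 5 minutes layover in Tessaly → 7:00 PM UTC.
Add 9 hours 50 minutes leg 2 → 4:50 AM UTC (Sep 7).
Add 5 hours and 50 minutes layover in Kathmandu → 10:40 AM UTC.
Add 12 hours leg 3 → 10:40 PM UTC.
Add 1 hour 10 minutes layover in Lagos → 11:50 PM UTC.
Add 14 hours and 14 minutes leg 4 → 2:04 PM UTC (Sep 8).
Port Linden is UTC−9:00, so local arrival = 2:04 PM − 9:00 = 5:04 AM on Sep 8.

5:04 AM on Sep 8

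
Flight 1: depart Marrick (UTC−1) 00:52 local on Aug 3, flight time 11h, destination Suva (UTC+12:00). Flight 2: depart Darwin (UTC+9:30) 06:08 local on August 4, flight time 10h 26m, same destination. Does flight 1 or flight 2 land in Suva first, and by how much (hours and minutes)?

Flight 1 in UTC: 00:52 + 1:00 = 01:52 on Aug 3.
+11 hours → arrive 12:52 UTC on Aug 3.
Flight 2 in UTC: 06:08 − 9:30 = 20:38 on Aug 3.
+10 hours and 26 minutes → arrive 07:04 UTC on Aug 4.
Flight 1 lands earlier by 18 hours 12 minutes.

the first, by 18 hours 12 minutes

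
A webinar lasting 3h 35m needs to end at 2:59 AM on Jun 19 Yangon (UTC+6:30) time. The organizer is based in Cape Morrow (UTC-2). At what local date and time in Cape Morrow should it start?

2:54 PM on June 18

Target end time in UTC: 2:59 AM − 6:30 = 8:29 PM on Jun 18.
Subtract 3 hours 35 minutes → start 4:54 PM UTC on Jun 18.
Cape Morrow is UTC−2:00: 4:54 PM − 2:00 = 2:54 PM on Jun 18.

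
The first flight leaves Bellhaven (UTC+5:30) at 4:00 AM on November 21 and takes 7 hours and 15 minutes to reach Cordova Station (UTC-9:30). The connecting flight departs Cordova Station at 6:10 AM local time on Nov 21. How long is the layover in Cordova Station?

9 hours 55 minutes

Convert departure to UTC: 4:00 AM − 5:30 = 10:30 PM UTC on Nov 20.
Add 7 hours 15 minutes flight time → 5:45 AM UTC (Nov 21).
Cordova Station is UTC−9:30, so local arrival = 5:45 AM − 9:30 = 8:15 PM on Nov 20.
Layover = 6:10 AM − 8:15 PM (+1 day) = 9 hours 55 minutes.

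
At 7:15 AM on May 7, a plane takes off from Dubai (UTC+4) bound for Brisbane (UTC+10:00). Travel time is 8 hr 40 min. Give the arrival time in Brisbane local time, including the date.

Brisbane is 6:00 ahead of Dubai.
After 8 hours and 40 minutes it is 3:55 PM in Dubai.
Shift by the zone difference: 3:55 PM + 6:00 = 9:55 PM on May 7 in Brisbane.

9:55 PM on May 7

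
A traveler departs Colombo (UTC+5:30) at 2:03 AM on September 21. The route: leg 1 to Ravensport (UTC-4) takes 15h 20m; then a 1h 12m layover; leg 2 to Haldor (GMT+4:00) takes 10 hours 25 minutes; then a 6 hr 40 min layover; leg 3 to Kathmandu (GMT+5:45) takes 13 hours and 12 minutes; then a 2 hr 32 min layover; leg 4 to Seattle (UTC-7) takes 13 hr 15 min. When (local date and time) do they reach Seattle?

4:09 AM on Sep 23

Convert departure to UTC: 2:03 AM − 5:30 = 8:33 PM UTC on Sep 20.
Add 15 hours and 20 minutes leg 1 → 11:53 AM UTC (Sep 21).
Add 1 hour 12 minutes layover in Ravensport → 1:05 PM UTC.
Add 10 hours and 25 minutes leg 2 → 11:30 PM UTC.
Add 6 hours 40 minutes layover in Haldor → 6:10 AM UTC (Sep 22).
Add 13 hours 12 minutes leg 3 → 7:22 PM UTC.
Add 2 hours 32 minutes layover in Kathmandu → 9:54 PM UTC.
Add 13 hours and 15 minutes leg 4 → 11:09 AM UTC (Sep 23).
Seattle is UTC−7:00, so local arrival = 11:09 AM − 7:00 = 4:09 AM on Sep 23.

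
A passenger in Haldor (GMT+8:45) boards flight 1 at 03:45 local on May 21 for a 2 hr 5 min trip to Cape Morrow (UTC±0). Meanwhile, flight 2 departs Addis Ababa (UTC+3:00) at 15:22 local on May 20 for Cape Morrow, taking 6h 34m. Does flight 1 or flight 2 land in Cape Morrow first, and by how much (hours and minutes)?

the second, by 2 hours 9 minutes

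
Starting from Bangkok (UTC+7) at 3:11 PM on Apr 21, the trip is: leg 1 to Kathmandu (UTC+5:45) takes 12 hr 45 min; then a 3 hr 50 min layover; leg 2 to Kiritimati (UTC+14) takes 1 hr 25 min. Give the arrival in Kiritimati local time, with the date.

4:11 PM on April 22

Convert departure to UTC: 3:11 PM − 7:00 = 8:11 AM UTC on Apr 21.
Add 12 hours and 45 minutes leg 1 → 8:56 PM UTC.
Add 3 hours and 50 minutes layover in Kathmandu → 12:46 AM UTC (Apr 22).
Add 1 hour 25 minutes leg 2 → 2:11 AM UTC.
Kiritimati is UTC+14:00, so local arrival = 2:11 AM + 14:00 = 4:11 PM on Apr 22.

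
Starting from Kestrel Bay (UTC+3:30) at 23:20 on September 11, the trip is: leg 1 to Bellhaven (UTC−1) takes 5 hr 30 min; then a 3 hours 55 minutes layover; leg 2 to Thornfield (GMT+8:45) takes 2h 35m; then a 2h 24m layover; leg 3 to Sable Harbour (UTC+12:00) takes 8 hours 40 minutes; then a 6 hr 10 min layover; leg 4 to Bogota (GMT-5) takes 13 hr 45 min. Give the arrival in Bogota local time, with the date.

Convert departure to UTC: 23:20 − 3:30 = 19:50 UTC on Sep 11.
Add 5 hours 30 minutes leg 1 → 01:20 UTC (Sep 12).
Add 3 hours and 55 minutes layover in Bellhaven → 05:15 UTC.
Add 2 hours 35 minutes leg 2 → 07:50 UTC.
Add 2 hours 24 minutes layover in Thornfield → 10:14 UTC.
Add 8 hours and 40 minutes leg 3 → 18:54 UTC.
Add 6 hours and 10 minutes layover in Sable Harbour → 01:04 UTC (Sep 13).
Add 13 hours and 45 minutes leg 4 → 14:49 UTC.
Bogota is UTC−5:00, so local arrival = 14:49 − 5:00 = 09:49 on Sep 13.

09:49 on September 13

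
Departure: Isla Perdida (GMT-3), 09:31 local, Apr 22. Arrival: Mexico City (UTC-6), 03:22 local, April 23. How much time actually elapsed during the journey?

Mexico City is 3:00 behind Isla Perdida.
Clock-face elapsed time (ignoring zones) is 17 hours 51 minutes.
Actual elapsed = 17 hours 51 minutes + 3:00 = 20 hours 51 minutes.

20 hours 51 minutes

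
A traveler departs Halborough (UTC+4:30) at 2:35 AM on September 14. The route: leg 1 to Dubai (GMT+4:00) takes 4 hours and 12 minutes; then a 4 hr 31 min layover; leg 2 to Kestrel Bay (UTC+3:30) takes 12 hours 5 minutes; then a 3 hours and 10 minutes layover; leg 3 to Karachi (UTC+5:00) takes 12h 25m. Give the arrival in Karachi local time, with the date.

3:28 PM on September 15

Convert departure to UTC: 2:35 AM − 4:30 = 10:05 PM UTC on Sep 13.
Add 4 hours and 12 minutes leg 1 → 2:17 AM UTC (Sep 14).
Add 4 hours 31 minutes layover in Dubai → 6:48 AM UTC.
Add 12 hours and 5 minutes leg 2 → 6:53 PM UTC.
Add 3 hours 10 minutes layover in Kestrel Bay → 10:03 PM UTC.
Add 12 hours 25 minutes leg 3 → 10:28 AM UTC (Sep 15).
Karachi is UTC+5:00, so local arrival = 10:28 AM + 5:00 = 3:28 PM on Sep 15.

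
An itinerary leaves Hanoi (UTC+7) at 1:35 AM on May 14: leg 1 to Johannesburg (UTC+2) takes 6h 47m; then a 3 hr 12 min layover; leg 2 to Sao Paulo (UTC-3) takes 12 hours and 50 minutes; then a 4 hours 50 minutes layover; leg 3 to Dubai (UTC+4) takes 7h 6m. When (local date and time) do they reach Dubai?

Convert departure to UTC: 1:35 AM − 7:00 = 6:35 PM UTC on May 13.
Add 6 hours 47 minutes leg 1 → 1:22 AM UTC (May 14).
Add 3 hours 12 minutes layover in Johannesburg → 4:34 AM UTC.
Add 12 hours and 50 minutes leg 2 → 5:24 PM UTC.
Add 4 hours 50 minutes layover in Sao Paulo → 10:14 PM UTC.
Add 7 hours and 6 minutes leg 3 → 5:20 AM UTC (May 15).
Dubai is UTC+4:00, so local arrival = 5:20 AM + 4:00 = 9:20 AM on May 15.

9:20 AM on May 15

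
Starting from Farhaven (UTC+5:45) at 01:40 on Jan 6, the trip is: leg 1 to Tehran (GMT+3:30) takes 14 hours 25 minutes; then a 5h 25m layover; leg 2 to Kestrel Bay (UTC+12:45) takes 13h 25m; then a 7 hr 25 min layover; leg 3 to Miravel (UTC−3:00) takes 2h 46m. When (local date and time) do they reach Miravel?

Convert departure to UTC: 01:40 − 5:45 = 19:55 UTC on Jan 5.
Add 14 hours 25 minutes leg 1 → 10:20 UTC (Jan 6).
Add 5 hours 25 minutes layover in Tehran → 15:45 UTC.
Add 13 hours 25 minutes leg 2 → 05:10 UTC (Jan 7).
Add 7 hours and 25 minutes layover in Kestrel Bay → 12:35 UTC.
Add 2 hours and 46 minutes leg 3 → 15:21 UTC.
Miravel is UTC−3:00, so local arrival = 15:21 − 3:00 = 12:21 on Jan 7.

12:21 on Jan 7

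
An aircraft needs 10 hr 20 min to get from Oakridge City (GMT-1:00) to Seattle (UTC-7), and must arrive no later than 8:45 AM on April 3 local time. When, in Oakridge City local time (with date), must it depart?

4:25 AM on April 3

Target arrival in UTC: 8:45 AM + 7:00 = 3:45 PM on Apr 3.
Subtract 10 hours and 20 minutes → departure 5:25 AM UTC on Apr 3.
Oakridge City is UTC−1:00: 5:25 AM − 1:00 = 4:25 AM on Apr 3.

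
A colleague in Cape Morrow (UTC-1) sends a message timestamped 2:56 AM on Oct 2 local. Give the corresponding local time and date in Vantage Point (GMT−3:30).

Vantage Point is 2:30 behind Cape Morrow.
Shift by the zone difference: 2:56 AM − 2:30 = 12:26 AM on Oct 2 in Vantage Point.

12:26 AM on October 2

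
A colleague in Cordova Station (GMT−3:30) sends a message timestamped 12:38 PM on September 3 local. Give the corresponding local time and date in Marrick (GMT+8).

Marrick is 11:30 ahead of Cordova Station.
Shift by the zone difference: 12:38 PM + 11:30 = 12:08 AM on Sep 4 in Marrick.

12:08 AM on September 4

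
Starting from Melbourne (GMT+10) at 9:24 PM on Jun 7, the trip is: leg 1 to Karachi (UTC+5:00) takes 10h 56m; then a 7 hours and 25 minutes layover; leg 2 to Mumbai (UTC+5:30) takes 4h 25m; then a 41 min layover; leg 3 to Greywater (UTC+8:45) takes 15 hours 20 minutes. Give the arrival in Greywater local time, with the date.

10:56 AM on June 9

Convert departure to UTC: 9:24 PM − 10:00 = 11:24 AM UTC on Jun 7.
Add 10 hours and 56 minutes leg 1 → 10:20 PM UTC.
Add 7 hours and 25 minutes layover in Karachi → 5:45 AM UTC (Jun 8).
Add 4 hours 25 minutes leg 2 → 10:10 AM UTC.
Add 41 minutes layover in Mumbai → 10:51 AM UTC.
Add 15 hours 20 minutes leg 3 → 2:11 AM UTC (Jun 9).
Greywater is UTC+8:45, so local arrival = 2:11 AM + 8:45 = 10:56 AM on Jun 9.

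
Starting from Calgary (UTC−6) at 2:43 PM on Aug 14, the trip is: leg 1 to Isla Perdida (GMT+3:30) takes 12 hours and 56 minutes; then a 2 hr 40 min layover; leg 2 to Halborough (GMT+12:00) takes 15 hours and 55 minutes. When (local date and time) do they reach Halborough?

4:14 PM on August 16

Convert departure to UTC: 2:43 PM + 6:00 = 8:43 PM UTC on Aug 14.
Add 12 hours and 56 minutes leg 1 → 9:39 AM UTC (Aug 15).
Add 2 hours 40 minutes layover in Isla Perdida → 12:19 PM UTC.
Add 15 hours and 55 minutes leg 2 → 4:14 AM UTC (Aug 16).
Halborough is UTC+12:00, so local arrival = 4:14 AM + 12:00 = 4:14 PM on Aug 16.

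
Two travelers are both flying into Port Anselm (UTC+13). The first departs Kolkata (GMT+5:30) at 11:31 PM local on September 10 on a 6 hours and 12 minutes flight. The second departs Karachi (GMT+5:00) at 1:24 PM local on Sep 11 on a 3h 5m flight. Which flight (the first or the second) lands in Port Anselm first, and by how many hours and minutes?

Flight 1 in UTC: 11:31 PM − 5:30 = 6:01 PM on Sep 10.
+6 hours and 12 minutes → arrive 12:13 AM UTC on Sep 11.
Flight 2 in UTC: 1:24 PM − 5:00 = 8:24 AM on Sep 11.
+3 hours and 5 minutes → arrive 11:29 AM UTC on Sep 11.
Flight 1 lands earlier by 11 hours 16 minutes.

the first, by 11 hours 16 minutes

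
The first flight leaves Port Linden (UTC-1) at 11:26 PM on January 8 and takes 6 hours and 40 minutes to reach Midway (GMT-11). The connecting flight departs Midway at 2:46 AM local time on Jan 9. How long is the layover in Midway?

6 hours 40 minutes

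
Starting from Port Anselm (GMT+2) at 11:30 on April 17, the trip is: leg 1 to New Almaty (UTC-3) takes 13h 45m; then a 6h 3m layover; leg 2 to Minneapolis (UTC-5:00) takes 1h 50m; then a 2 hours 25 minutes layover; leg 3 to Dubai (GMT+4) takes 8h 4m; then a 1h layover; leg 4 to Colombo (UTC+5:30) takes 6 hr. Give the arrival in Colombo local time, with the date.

06:07 on April 19

Convert departure to UTC: 11:30 − 2:00 = 09:30 UTC on Apr 17.
Add 13 hours 45 minutes leg 1 → 23:15 UTC.
Add 6 hours and 3 minutes layover in New Almaty → 05:18 UTC (Apr 18).
Add 1 hour 50 minutes leg 2 → 07:08 UTC.
Add 2 hours and 25 minutes layover in Minneapolis → 09:33 UTC.
Add 8 hours 4 minutes leg 3 → 17:37 UTC.
Add 1 hour layover in Dubai → 18:37 UTC.
Add 6 hours leg 4 → 00:37 UTC (Apr 19).
Colombo is UTC+5:30, so local arrival = 00:37 + 5:30 = 06:07 on Apr 19.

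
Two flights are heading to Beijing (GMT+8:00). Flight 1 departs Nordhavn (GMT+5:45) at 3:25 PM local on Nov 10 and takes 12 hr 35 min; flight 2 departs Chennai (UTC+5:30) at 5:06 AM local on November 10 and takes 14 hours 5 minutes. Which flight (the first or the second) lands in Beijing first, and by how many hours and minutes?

the second, by 8 hours 34 minutes

Flight 1 in UTC: 3:25 PM − 5:45 = 9:40 AM on Nov 10.
+12 hours and 35 minutes → arrive 10:15 PM UTC on Nov 10.
Flight 2 in UTC: 5:06 AM − 5:30 = 11:36 PM on Nov 9.
+14 hours 5 minutes → arrive 1:41 PM UTC on Nov 10.
Flight 2 lands earlier by 8 hours 34 minutes.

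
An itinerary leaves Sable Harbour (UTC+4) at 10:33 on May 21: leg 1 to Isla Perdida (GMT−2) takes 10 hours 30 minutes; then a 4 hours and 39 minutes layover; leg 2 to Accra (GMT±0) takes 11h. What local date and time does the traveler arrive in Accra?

08:42 on May 22

Convert departure to UTC: 10:33 − 4:00 = 06:33 UTC on May 21.
Add 10 hours and 30 minutes leg 1 → 17:03 UTC.
Add 4 hours 39 minutes layover in Isla Perdida → 21:42 UTC.
Add 11 hours leg 2 → 08:42 UTC (May 22).
Accra is UTC+0, so local arrival is the same: 08:42 on May 22.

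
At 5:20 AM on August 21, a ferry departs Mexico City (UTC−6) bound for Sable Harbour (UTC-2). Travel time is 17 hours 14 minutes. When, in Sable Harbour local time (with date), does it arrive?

2:34 AM on August 22

Convert departure to UTC: 5:20 AM + 6:00 = 11:20 AM UTC on Aug 21.
Add 17 hours and 14 minutes travel time → 4:34 AM UTC (Aug 22).
Sable Harbour is UTC−2:00, so local arrival = 4:34 AM − 2:00 = 2:34 AM on Aug 22.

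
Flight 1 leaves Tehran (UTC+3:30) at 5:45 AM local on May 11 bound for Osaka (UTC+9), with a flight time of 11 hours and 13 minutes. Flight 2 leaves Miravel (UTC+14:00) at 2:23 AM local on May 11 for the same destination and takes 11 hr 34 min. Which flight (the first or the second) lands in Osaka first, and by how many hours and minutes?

the second, by 13 hours 31 minutes

Flight 1 in UTC: 5:45 AM − 3:30 = 2:15 AM on May 11.
+11 hours and 13 minutes → arrive 1:28 PM UTC on May 11.
Flight 2 in UTC: 2:23 AM − 14:00 = 12:23 PM on May 10.
+11 hours and 34 minutes → arrive 11:57 PM UTC on May 10.
Flight 2 lands earlier by 13 hours 31 minutes.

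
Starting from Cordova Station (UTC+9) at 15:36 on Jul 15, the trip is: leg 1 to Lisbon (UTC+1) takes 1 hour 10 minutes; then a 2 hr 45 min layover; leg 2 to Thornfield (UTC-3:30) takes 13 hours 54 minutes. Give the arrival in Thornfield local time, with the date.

20:55 on July 15

Convert departure to UTC: 15:36 − 9:00 = 06:36 UTC on Jul 15.
Add 1 hour 10 minutes leg 1 → 07:46 UTC.
Add 2 hours and 45 minutes layover in Lisbon → 10:31 UTC.
Add 13 hours 54 minutes leg 2 → 00:25 UTC (Jul 16).
Thornfield is UTC−3:30, so local arrival = 00:25 − 3:30 = 20:55 on Jul 15.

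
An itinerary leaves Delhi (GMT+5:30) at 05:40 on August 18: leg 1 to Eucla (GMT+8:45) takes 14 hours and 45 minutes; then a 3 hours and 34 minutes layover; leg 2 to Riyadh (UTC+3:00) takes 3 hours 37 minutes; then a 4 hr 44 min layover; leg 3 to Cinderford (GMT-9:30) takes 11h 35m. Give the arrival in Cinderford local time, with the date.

04:55 on August 19

Convert departure to UTC: 05:40 − 5:30 = 00:10 UTC on Aug 18.
Add 14 hours 45 minutes leg 1 → 14:55 UTC.
Add 3 hours 34 minutes layover in Eucla → 18:29 UTC.
Add 3 hours 37 minutes leg 2 → 22:06 UTC.
Add 4 hours 44 minutes layover in Riyadh → 02:50 UTC (Aug 19).
Add 11 hours and 35 minutes leg 3 → 14:25 UTC.
Cinderford is UTC−9:30, so local arrival = 14:25 − 9:30 = 04:55 on Aug 19.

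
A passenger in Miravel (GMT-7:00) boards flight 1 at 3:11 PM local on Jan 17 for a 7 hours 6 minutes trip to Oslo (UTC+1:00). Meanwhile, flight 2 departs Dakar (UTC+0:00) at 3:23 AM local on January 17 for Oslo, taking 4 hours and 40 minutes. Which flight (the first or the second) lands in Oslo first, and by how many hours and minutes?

Flight 1 in UTC: 3:11 PM + 7:00 = 10:11 PM on Jan 17.
+7 hours 6 minutes → arrive 5:17 AM UTC on Jan 18.
Flight 2 departs at 3:23 AM UTC (Jan 17).
+4 hours 40 minutes → arrive 8:03 AM UTC on Jan 17.
Flight 2 lands earlier by 21 hours 14 minutes.

the second, by 21 hours 14 minutes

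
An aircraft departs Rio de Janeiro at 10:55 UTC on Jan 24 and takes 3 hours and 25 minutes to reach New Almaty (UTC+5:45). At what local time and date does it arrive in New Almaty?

Departure is given in UTC: 10:55 on Jan 24.
Add 3 hours and 25 minutes → 14:20 UTC.
New Almaty is UTC+5:45: 14:20 + 5:45 = 20:05 on Jan 24.

20:05 on January 24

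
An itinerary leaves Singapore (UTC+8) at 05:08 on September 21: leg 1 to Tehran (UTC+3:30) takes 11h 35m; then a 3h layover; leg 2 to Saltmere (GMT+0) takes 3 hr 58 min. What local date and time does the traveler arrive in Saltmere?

15:41 on September 21

Convert departure to UTC: 05:08 − 8:00 = 21:08 UTC on Sep 20.
Add 11 hours and 35 minutes leg 1 → 08:43 UTC (Sep 21).
Add 3 hours layover in Tehran → 11:43 UTC.
Add 3 hours and 58 minutes leg 2 → 15:41 UTC.
Saltmere is UTC+0, so local arrival is the same: 15:41 on Sep 21.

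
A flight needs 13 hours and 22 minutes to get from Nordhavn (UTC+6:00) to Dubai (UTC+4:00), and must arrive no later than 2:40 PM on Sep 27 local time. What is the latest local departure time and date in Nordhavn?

3:18 AM on September 27

Target arrival in UTC: 2:40 PM − 4:00 = 10:40 AM on Sep 27.
Subtract 13 hours 22 minutes → departure 9:18 PM UTC on Sep 26.
Nordhavn is UTC+6:00: 9:18 PM + 6:00 = 3:18 AM on Sep 27.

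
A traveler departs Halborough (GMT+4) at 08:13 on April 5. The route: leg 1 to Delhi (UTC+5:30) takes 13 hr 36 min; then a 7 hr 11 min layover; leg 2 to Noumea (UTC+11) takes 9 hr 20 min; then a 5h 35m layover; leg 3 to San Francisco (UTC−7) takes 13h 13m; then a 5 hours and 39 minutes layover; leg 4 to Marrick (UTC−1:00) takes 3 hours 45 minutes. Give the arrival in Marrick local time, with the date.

13:32 on April 7

Convert departure to UTC: 08:13 − 4:00 = 04:13 UTC on Apr 5.
Add 13 hours 36 minutes leg 1 → 17:49 UTC.
Add 7 hours and 11 minutes layover in Delhi → 01:00 UTC (Apr 6).
Add 9 hours 20 minutes leg 2 → 10:20 UTC.
Add 5 hours and 35 minutes layover in Noumea → 15:55 UTC.
Add 13 hours 13 minutes leg 3 → 05:08 UTC (Apr 7).
Add 5 hours and 39 minutes layover in San Francisco → 10:47 UTC.
Add 3 hours 45 minutes leg 4 → 14:32 UTC.
Marrick is UTC−1:00, so local arrival = 14:32 − 1:00 = 13:32 on Apr 7.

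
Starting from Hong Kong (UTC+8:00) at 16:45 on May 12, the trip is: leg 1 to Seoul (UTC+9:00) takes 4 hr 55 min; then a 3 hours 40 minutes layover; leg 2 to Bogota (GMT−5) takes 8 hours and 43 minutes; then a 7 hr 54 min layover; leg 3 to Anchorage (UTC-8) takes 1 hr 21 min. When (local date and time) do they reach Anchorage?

03:18 on May 13

Convert departure to UTC: 16:45 − 8:00 = 08:45 UTC on May 12.
Add 4 hours and 55 minutes leg 1 → 13:40 UTC.
Add 3 hours and 40 minutes layover in Seoul → 17:20 UTC.
Add 8 hours 43 minutes leg 2 → 02:03 UTC (May 13).
Add 7 hours 54 minutes layover in Bogota → 09:57 UTC.
Add 1 hour 21 minutes leg 3 → 11:18 UTC.
Anchorage is UTC−8:00, so local arrival = 11:18 − 8:00 = 03:18 on May 13.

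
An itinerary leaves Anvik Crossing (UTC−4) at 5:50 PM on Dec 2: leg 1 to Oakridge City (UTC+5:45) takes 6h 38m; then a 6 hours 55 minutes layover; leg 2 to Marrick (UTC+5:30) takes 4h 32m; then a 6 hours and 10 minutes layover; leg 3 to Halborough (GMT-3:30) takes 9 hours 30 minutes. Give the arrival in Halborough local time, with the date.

4:05 AM on December 4

Convert departure to UTC: 5:50 PM + 4:00 = 9:50 PM UTC on Dec 2.
Add 6 hours and 38 minutes leg 1 → 4:28 AM UTC (Dec 3).
Add 6 hours and 55 minutes layover in Oakridge City → 11:23 AM UTC.
Add 4 hours and 32 minutes leg 2 → 3:55 PM UTC.
Add 6 hours 10 minutes layover in Marrick → 10:05 PM UTC.
Add 9 hours 30 minutes leg 3 → 7:35 AM UTC (Dec 4).
Halborough is UTC−3:30, so local arrival = 7:35 AM − 3:30 = 4:05 AM on Dec 4.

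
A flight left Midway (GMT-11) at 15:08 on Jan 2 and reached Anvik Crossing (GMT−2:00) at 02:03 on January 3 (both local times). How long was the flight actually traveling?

1 hour 55 minutes

Departure in UTC: 15:08 + 11:00 = 02:08 on Jan 3.
Arrival in UTC: 02:03 + 2:00 = 04:03 on Jan 3.
Elapsed = 04:03 − 02:08 = 1 hour 55 minutes.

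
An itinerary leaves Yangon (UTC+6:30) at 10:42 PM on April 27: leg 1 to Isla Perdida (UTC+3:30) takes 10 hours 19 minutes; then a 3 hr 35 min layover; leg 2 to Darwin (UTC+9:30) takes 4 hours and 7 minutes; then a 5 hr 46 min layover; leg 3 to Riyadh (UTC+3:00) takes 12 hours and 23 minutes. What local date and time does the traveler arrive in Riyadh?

Convert departure to UTC: 10:42 PM − 6:30 = 4:12 PM UTC on Apr 27.
Add 10 hours 19 minutes leg 1 → 2:31 AM UTC (Apr 28).
Add 3 hours and 35 minutes layover in Isla Perdida → 6:06 AM UTC.
Add 4 hours and 7 minutes leg 2 → 10:13 AM UTC.
Add 5 hours 46 minutes layover in Darwin → 3:59 PM UTC.
Add 12 hours 23 minutes leg 3 → 4:22 AM UTC (Apr 29).
Riyadh is UTC+3:00, so local arrival = 4:22 AM + 3:00 = 7:22 AM on Apr 29.

7:22 AM on April 29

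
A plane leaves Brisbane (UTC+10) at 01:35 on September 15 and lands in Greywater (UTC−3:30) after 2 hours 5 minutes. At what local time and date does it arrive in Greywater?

Greywater is 13:30 behind Brisbane.
After 2 hours and 5 minutes it is 03:40 in Brisbane.
Shift by the zone difference: 03:40 − 13:30 = 14:10 on Sep 14 in Greywater.

14:10 on Sep 14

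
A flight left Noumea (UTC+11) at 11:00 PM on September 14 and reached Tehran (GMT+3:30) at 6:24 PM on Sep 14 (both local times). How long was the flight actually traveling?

Departure in UTC: 11:00 PM − 11:00 = 12:00 PM on Sep 14.
Arrival in UTC: 6:24 PM − 3:30 = 2:54 PM on Sep 14.
Elapsed = 2:54 PM − 12:00 PM = 2 hours 54 minutes.

2 hours 54 minutes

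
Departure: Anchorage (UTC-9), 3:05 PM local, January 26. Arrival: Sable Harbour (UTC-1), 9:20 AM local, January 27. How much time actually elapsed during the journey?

Sable Harbour is 8:00 ahead of Anchorage.
Clock-face elapsed time (ignoring zones) is 18 hours 15 minutes.
Actual elapsed = 18 hours 15 minutes − 8:00 = 10 hours 15 minutes.

10 hours 15 minutes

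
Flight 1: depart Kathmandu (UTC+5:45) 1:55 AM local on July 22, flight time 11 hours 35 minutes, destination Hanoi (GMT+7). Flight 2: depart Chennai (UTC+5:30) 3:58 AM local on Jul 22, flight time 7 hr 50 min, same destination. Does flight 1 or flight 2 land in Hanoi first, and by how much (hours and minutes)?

Flight 1 in UTC: 1:55 AM − 5:45 = 8:10 PM on Jul 21.
+11 hours and 35 minutes → arrive 7:45 AM UTC on Jul 22.
Flight 2 in UTC: 3:58 AM − 5:30 = 10:28 PM on Jul 21.
+7 hours and 50 minutes → arrive 6:18 AM UTC on Jul 22.
Flight 2 lands earlier by 1 hour 27 minutes.

the second, by 1 hour 27 minutes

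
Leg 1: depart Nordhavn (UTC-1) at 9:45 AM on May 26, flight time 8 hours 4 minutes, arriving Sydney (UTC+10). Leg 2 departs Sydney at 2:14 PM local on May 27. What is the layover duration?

Convert departure to UTC: 9:45 AM + 1:00 = 10:45 AM UTC on May 26.
Add 8 hours 4 minutes flight time → 6:49 PM UTC.
Sydney is UTC+10:00, so local arrival = 6:49 PM + 10:00 = 4:49 AM on May 27.
Layover = 2:14 PM − 4:49 AM = 9 hours 25 minutes.

9 hours 25 minutes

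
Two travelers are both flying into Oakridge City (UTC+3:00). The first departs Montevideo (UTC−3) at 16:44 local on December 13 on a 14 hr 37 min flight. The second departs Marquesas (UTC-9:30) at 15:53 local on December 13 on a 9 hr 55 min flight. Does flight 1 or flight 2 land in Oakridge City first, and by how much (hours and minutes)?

the first, by 57 minutes

Flight 1 in UTC: 16:44 + 3:00 = 19:44 on Dec 13.
+14 hours and 37 minutes → arrive 10:21 UTC on Dec 14.
Flight 2 in UTC: 15:53 + 9:30 = 01:23 on Dec 14.
+9 hours and 55 minutes → arrive 11:18 UTC on Dec 14.
Flight 1 lands earlier by 57 minutes.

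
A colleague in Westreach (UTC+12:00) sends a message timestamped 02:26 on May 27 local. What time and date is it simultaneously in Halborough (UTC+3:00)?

17:26 on May 26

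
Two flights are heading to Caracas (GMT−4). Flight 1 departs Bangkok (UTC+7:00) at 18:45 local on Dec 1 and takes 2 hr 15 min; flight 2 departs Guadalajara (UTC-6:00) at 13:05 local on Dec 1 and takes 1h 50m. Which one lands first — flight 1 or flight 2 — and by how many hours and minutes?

the first, by 6 hours 55 minutes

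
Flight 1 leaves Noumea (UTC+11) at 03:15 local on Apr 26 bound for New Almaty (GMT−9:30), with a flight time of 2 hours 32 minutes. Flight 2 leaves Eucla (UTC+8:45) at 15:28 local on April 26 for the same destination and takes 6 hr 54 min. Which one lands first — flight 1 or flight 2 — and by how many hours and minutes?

the first, by 18 hours 50 minutes

Flight 1 in UTC: 03:15 − 11:00 = 16:15 on Apr 25.
+2 hours and 32 minutes → arrive 18:47 UTC on Apr 25.
Flight 2 in UTC: 15:28 − 8:45 = 06:43 on Apr 26.
+6 hours and 54 minutes → arrive 13:37 UTC on Apr 26.
Flight 1 lands earlier by 18 hours 50 minutes.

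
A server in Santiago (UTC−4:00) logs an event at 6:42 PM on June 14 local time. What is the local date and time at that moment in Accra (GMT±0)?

10:42 PM on Jun 14

In UTC: 6:42 PM + 4:00 = 10:42 PM on Jun 14.
Accra is UTC+0, so it is 10:42 PM on Jun 14.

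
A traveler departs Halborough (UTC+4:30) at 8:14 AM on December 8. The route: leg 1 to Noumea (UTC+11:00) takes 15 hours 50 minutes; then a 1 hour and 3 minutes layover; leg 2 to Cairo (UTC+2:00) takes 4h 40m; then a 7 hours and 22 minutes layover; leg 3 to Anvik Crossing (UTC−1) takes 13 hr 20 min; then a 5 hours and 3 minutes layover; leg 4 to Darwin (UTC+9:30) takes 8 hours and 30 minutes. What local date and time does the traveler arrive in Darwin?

Convert departure to UTC: 8:14 AM − 4:30 = 3:44 AM UTC on Dec 8.
Add 15 hours and 50 minutes leg 1 → 7:34 PM UTC.
Add 1 hour and 3 minutes layover in Noumea → 8:37 PM UTC.
Add 4 hours and 40 minutes leg 2 → 1:17 AM UTC (Dec 9).
Add 7 hours and 22 minutes layover in Cairo → 8:39 AM UTC.
Add 13 hours and 20 minutes leg 3 → 9:59 PM UTC.
Add 5 hours 3 minutes layover in Anvik Crossing → 3:02 AM UTC (Dec 10).
Add 8 hours and 30 minutes leg 4 → 11:32 AM UTC.
Darwin is UTC+9:30, so local arrival = 11:32 AM + 9:30 = 9:02 PM on Dec 10.

9:02 PM on December 10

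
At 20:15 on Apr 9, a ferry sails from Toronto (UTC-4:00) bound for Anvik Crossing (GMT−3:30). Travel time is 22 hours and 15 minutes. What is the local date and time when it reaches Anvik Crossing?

19:00 on April 10

Anvik Crossing is 0:30 ahead of Toronto.
After 22 hours 15 minutes it is 18:30 (Apr 10) in Toronto.
Shift by the zone difference: 18:30 + 0:30 = 19:00 on Apr 10 in Anvik Crossing.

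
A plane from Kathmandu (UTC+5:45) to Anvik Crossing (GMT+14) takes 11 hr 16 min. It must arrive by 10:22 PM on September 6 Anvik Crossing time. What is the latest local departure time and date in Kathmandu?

2:51 AM on September 6

Target arrival in UTC: 10:22 PM − 14:00 = 8:22 AM on Sep 6.
Subtract 11 hours and 16 minutes → departure 9:06 PM UTC on Sep 5.
Kathmandu is UTC+5:45: 9:06 PM + 5:45 = 2:51 AM on Sep 6.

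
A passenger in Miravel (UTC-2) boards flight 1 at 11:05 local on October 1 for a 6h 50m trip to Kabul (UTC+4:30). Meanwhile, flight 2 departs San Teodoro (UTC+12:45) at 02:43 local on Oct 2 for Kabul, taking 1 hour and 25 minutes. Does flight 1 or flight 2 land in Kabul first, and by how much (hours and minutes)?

Flight 1 in UTC: 11:05 + 2:00 = 13:05 on Oct 1.
+6 hours 50 minutes → arrive 19:55 UTC on Oct 1.
Flight 2 in UTC: 02:43 − 12:45 = 13:58 on Oct 1.
+1 hour 25 minutes → arrive 15:23 UTC on Oct 1.
Flight 2 lands earlier by 4 hours 32 minutes.

the second, by 4 hours 32 minutes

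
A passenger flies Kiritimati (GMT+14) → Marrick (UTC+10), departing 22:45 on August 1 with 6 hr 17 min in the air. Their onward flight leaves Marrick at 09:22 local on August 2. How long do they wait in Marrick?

8 hours 20 minutes

Convert departure to UTC: 22:45 − 14:00 = 08:45 UTC on Aug 1.
Add 6 hours 17 minutes flight time → 15:02 UTC.
Marrick is UTC+10:00, so local arrival = 15:02 + 10:00 = 01:02 on Aug 2.
Layover = 09:22 − 01:02 = 8 hours 20 minutes.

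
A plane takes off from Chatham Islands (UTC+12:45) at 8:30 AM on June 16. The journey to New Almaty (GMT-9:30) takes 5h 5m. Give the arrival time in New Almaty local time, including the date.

Convert departure to UTC: 8:30 AM − 12:45 = 7:45 PM UTC on Jun 15.
Add 5 hours and 5 minutes travel time → 12:50 AM UTC (Jun 16).
New Almaty is UTC−9:30, so local arrival = 12:50 AM − 9:30 = 3:20 PM on Jun 15.

3:20 PM on Jun 15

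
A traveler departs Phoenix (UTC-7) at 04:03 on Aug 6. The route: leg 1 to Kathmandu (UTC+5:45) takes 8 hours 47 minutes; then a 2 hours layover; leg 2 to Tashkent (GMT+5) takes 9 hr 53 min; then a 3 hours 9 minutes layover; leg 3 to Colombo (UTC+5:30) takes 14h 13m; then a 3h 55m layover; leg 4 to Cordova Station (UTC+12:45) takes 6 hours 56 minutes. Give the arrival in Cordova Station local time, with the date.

00:41 on August 9

Convert departure to UTC: 04:03 + 7:00 = 11:03 UTC on Aug 6.
Add 8 hours 47 minutes leg 1 → 19:50 UTC.
Add 2 hours layover in Kathmandu → 21:50 UTC.
Add 9 hours and 53 minutes leg 2 → 07:43 UTC (Aug 7).
Add 3 hours and 9 minutes layover in Tashkent → 10:52 UTC.
Add 14 hours and 13 minutes leg 3 → 01:05 UTC (Aug 8).
Add 3 hours 55 minutes layover in Colombo → 05:00 UTC.
Add 6 hours 56 minutes leg 4 → 11:56 UTC.
Cordova Station is UTC+12:45, so local arrival = 11:56 + 12:45 = 00:41 on Aug 9.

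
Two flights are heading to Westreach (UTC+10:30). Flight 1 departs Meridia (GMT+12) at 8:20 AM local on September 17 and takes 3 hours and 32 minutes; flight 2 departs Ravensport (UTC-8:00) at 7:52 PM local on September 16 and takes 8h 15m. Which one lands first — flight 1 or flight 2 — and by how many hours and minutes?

Flight 1 in UTC: 8:20 AM − 12:00 = 8:20 PM on Sep 16.
+3 hours 32 minutes → arrive 11:52 PM UTC on Sep 16.
Flight 2 in UTC: 7:52 PM + 8:00 = 3:52 AM on Sep 17.
+8 hours 15 minutes → arrive 12:07 PM UTC on Sep 17.
Flight 1 lands earlier by 12 hours 15 minutes.

the first, by 12 hours 15 minutes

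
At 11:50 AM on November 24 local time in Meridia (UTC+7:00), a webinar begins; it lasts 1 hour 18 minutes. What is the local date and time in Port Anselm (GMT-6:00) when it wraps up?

12:08 AM on November 24

Port Anselm is 13:00 behind Meridia.
After 1 hour 18 minutes it is 1:08 PM in Meridia.
Shift by the zone difference: 1:08 PM − 13:00 = 12:08 AM on Nov 24 in Port Anselm.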